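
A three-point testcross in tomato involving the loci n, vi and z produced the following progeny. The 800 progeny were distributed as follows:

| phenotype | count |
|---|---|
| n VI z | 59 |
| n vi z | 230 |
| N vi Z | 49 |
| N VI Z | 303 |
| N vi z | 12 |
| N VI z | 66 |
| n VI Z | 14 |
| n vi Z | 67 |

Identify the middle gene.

The two most frequent reciprocal classes, n vi z and N VI Z, are the parental types, so the F1 was n vi z / N VI Z.
The two rarest classes, N vi z and n VI Z, are the double crossovers. Comparing them with the parentals, only the n allele has switched, so n is the middle locus and the order is vi – n – z.

n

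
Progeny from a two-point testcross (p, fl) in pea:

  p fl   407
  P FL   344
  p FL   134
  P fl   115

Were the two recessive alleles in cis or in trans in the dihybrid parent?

The two most frequent classes are P FL (344) and p fl (407); these are the parental (non-recombinant) types.
So the F1 carried P FL on one chromosome and p fl on the other — the recessive alleles are on the same chromosome (cis / coupling).

cis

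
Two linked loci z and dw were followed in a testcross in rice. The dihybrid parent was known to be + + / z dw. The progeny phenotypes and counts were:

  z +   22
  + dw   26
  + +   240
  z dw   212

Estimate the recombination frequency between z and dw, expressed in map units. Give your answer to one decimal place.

9.6 map units

The recombinant classes are + dw and z +: 26 + 22 = 48.
Recombination frequency = 48/500 = 0.0960 ≈ 9.6%, i.e. 9.6 map units.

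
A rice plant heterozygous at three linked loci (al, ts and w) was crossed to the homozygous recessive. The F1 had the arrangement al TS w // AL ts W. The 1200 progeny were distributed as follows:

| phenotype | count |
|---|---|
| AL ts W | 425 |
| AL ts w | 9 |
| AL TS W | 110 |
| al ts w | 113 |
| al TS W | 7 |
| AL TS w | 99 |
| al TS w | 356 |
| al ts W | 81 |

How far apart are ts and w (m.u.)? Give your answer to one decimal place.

19.9 m.u.

The two rarest classes, al TS W and AL ts w, are the double crossovers. Comparing them with the parentals, only the w allele has switched, so w is the middle locus and the order is ts – w – al.
Crossovers in the ts–w interval produce the single-crossover classes al ts w and AL TS W (113 + 110 = 223) plus the double crossovers (16).
RF(ts–w) = (223 + 16) / 1200 = 239/1200 = 0.1992 → 19.9 m.u.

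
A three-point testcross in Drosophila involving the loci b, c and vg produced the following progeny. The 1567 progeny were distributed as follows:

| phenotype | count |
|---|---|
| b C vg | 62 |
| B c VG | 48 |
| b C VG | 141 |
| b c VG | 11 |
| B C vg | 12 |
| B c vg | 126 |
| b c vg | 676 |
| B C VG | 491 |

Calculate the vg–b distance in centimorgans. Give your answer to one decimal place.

18.5 centimorgans

The two most frequent reciprocal classes, b c vg and B C VG, are the parental types, so the F1 was b c vg / B C VG.
The two rarest classes, b c VG and B C vg, are the double crossovers. Comparing them with the parentals, only the vg allele has switched, so vg is the middle locus and the order is b – vg – c.
Crossovers in the b–vg interval produce the single-crossover classes B c vg and b C VG (126 + 141 = 267) plus the double crossovers (23).
RF(b–vg) = (267 + 23) / 1567 = 290/1567 = 0.1851 → 18.5 centimorgans.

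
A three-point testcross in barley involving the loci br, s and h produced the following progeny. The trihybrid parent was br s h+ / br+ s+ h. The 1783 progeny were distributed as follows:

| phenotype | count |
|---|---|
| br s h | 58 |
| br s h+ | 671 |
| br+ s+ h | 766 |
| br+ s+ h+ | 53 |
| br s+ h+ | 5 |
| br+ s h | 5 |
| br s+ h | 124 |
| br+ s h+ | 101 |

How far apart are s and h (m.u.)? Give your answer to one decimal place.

The two rarest classes, br s+ h+ and br+ s h, are the double crossovers. Comparing them with the parentals, only the s allele has switched, so s is the middle locus and the order is h – s – br.
Crossovers in the h–s interval produce the single-crossover classes br s h and br+ s+ h+ (58 + 53 = 111) plus the double crossovers (10).
RF(h–s) = (111 + 10) / 1783 = 121/1783 = 0.0679 → 6.8 m.u.

6.8 m.u.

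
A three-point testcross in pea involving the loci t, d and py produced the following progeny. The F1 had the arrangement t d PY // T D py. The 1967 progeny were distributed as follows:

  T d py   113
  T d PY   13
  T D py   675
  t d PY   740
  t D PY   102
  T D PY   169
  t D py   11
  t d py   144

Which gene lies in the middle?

The two rarest classes, T d PY and t D py, are the double crossovers. Comparing them with the parentals, only the t allele has switched, so t is the middle locus and the order is py – t – d.

t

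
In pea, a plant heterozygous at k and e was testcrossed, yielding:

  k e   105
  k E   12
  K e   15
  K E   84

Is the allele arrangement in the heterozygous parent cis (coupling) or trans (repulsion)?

The two most frequent classes are K E (84) and k e (105); these are the parental (non-recombinant) types.
So the F1 carried K E on one chromosome and k e on the other — the recessive alleles are on the same chromosome (cis / coupling).

cis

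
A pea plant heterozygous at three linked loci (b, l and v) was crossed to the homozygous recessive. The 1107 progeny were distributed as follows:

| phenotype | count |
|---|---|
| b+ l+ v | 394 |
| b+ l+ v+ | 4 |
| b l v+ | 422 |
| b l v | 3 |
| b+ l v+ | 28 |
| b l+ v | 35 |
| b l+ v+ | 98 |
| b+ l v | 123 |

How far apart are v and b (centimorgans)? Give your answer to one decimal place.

6.3 centimorgans

The two most frequent reciprocal classes, b l v+ and b+ l+ v, are the parental types, so the F1 was b l v+ / b+ l+ v.
The two rarest classes, b l v and b+ l+ v+, are the double crossovers. Comparing them with the parentals, only the v allele has switched, so v is the middle locus and the order is l – v – b.
Crossovers in the v–b interval produce the single-crossover classes b+ l v+ and b l+ v (28 + 35 = 63) plus the double crossovers (7).
RF(v–b) = (63 + 7) / 1107 = 70/1107 = 0.0632 → 6.3 centimorgans.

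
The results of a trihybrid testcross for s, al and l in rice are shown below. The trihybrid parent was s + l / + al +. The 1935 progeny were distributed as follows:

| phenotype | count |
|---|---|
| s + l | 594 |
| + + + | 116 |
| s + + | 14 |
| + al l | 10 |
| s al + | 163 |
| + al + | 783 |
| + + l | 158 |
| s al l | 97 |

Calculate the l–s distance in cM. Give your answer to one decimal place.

17.8 cM

The two rarest classes, s + + and + al l, are the double crossovers. Comparing them with the parentals, only the l allele has switched, so l is the middle locus and the order is s – l – al.
Crossovers in the s–l interval produce the single-crossover classes + + l and s al + (158 + 163 = 321) plus the double crossovers (24).
RF(s–l) = (321 + 24) / 1935 = 345/1935 = 0.1783 → 17.8 cM.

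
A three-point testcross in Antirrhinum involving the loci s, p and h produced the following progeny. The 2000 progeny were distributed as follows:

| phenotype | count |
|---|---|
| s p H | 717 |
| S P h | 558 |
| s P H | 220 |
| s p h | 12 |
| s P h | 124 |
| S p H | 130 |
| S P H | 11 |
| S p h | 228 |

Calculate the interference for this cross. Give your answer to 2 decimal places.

0.65

The two most frequent reciprocal classes, s p H and S P h, are the parental types, so the F1 was s p H / S P h.
The two rarest classes, s p h and S P H, are the double crossovers. Comparing them with the parentals, only the h allele has switched, so h is the middle locus and the order is s – h – p.
s–h: (254 + 23)/2000 = 0.1385; h–p: (448 + 23)/2000 = 0.2355.
Expected DCO frequency = 0.1385 × 0.2355 ≈ 0.03262; observed = 23/2000 ≈ 0.01150.
Coefficient of coincidence = 0.01150/0.03262 ≈ 0.35; interference = 1 − 0.35 = 0.65.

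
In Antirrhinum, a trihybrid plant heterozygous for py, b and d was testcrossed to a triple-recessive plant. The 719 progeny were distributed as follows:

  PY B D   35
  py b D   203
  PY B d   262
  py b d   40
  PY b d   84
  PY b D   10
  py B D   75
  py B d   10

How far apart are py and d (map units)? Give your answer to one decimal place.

The two most frequent reciprocal classes, py b D and PY B d, are the parental types, so the F1 was py b D / PY B d.
The two rarest classes, PY b D and py B d, are the double crossovers. Comparing them with the parentals, only the py allele has switched, so py is the middle locus and the order is d – py – b.
Crossovers in the d–py interval produce the single-crossover classes py b d and PY B D (40 + 35 = 75) plus the double crossovers (20).
RF(d–py) = (75 + 20) / 719 = 95/719 = 0.1321 → 13.2 map units.

13.2 map units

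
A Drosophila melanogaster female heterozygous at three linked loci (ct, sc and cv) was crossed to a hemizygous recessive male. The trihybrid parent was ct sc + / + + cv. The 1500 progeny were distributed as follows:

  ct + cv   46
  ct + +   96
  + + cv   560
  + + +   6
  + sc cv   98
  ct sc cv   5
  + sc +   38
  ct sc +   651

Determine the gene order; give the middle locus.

The two rarest classes, ct sc cv and + + +, are the double crossovers. Comparing them with the parentals, only the cv allele has switched, so cv is the middle locus and the order is sc – cv – ct.

cv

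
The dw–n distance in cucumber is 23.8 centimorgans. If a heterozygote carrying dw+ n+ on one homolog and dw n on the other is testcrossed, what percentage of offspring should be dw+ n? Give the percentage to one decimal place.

A map distance of 23.8 centimorgans corresponds to a recombination frequency of 0.238.
The F1 is dw+ n+ / dw n, so dw+ n is a recombinant gamete class with expected frequency r/2 = 0.238/2 = 0.1190.
That is 0.1190 = 11.9% of the progeny.

11.9%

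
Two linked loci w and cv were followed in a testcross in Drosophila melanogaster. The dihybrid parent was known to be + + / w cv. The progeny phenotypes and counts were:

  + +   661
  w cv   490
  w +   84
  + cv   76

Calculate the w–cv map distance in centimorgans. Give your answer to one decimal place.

12.2 centimorgans

The recombinant classes are + cv and w +: 76 + 84 = 160.
Recombination frequency = 160/1311 = 0.1220 ≈ 12.2%, i.e. 12.2 centimorgans.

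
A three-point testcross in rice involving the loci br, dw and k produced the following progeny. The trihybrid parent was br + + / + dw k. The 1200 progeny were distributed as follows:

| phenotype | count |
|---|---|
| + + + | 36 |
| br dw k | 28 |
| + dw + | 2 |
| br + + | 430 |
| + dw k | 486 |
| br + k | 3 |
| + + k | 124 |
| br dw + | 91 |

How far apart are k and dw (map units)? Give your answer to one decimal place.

The two rarest classes, br + k and + dw +, are the double crossovers. Comparing them with the parentals, only the k allele has switched, so k is the middle locus and the order is br – k – dw.
Crossovers in the k–dw interval produce the single-crossover classes br dw + and + + k (91 + 124 = 215) plus the double crossovers (5).
RF(k–dw) = (215 + 5) / 1200 = 220/1200 = 0.1833 → 18.3 map units.

18.3 map units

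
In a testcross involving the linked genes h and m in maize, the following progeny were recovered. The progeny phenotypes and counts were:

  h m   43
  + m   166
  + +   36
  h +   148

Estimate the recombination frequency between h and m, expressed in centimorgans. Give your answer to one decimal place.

20.1 centimorgans

The two most frequent classes, + m (166) and h + (148), are the parental types, so the F1 was + m / h +.
The recombinant classes are + + and h m: 36 + 43 = 79.
Recombination frequency = 79/393 = 0.2010 ≈ 20.1%, i.e. 20.1 centimorgans.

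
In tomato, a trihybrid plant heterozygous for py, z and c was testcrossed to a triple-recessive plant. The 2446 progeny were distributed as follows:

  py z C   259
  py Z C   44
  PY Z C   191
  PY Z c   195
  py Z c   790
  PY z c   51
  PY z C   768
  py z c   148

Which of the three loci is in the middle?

The two most frequent reciprocal classes, py Z c and PY z C, are the parental types, so the F1 was py Z c / PY z C.
The two rarest classes, py Z C and PY z c, are the double crossovers. Comparing them with the parentals, only the c allele has switched, so c is the middle locus and the order is py – c – z.

c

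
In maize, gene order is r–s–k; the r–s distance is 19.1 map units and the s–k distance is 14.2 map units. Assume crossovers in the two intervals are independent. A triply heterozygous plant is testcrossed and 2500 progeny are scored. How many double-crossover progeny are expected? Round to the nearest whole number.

Map distances give recombination frequencies of 0.191 and 0.142 for the two intervals.
With no interference, expected double-crossover frequency = 0.191 × 0.142 = 0.02712.
Expected number = 0.02712 × 2500 = 67.80 ≈ 68.

68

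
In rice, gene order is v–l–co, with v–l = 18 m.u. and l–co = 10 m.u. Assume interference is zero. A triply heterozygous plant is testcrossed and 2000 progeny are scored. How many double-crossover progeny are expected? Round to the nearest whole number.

Map distances give recombination frequencies of 0.180 and 0.100 for the two intervals.
With no interference, expected double-crossover frequency = 0.180 × 0.100 = 0.01800.
Expected number = 0.01800 × 2000 = 36.00 ≈ 36.

36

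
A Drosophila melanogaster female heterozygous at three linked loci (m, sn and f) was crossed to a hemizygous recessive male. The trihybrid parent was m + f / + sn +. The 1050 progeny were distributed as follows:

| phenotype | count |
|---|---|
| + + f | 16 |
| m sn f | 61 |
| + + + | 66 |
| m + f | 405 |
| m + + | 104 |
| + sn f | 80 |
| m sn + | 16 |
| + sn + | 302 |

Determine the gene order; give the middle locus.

The two rarest classes, + + f and m sn +, are the double crossovers. Comparing them with the parentals, only the m allele has switched, so m is the middle locus and the order is f – m – sn.

m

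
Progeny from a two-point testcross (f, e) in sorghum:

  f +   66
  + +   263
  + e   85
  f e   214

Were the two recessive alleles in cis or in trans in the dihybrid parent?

The two most frequent classes are + + (263) and f e (214); these are the parental (non-recombinant) types.
So the F1 carried + + on one chromosome and f e on the other — the recessive alleles are on the same chromosome (cis / coupling).

cis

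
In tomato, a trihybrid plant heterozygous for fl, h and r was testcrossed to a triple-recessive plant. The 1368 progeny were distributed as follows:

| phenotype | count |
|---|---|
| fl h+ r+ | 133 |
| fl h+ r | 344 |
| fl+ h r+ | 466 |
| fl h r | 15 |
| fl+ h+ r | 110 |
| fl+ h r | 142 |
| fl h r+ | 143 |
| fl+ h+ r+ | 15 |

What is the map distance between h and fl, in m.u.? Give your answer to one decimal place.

The two most frequent reciprocal classes, fl h+ r and fl+ h r+, are the parental types, so the F1 was fl h+ r / fl+ h r+.
The two rarest classes, fl h r and fl+ h+ r+, are the double crossovers. Comparing them with the parentals, only the h allele has switched, so h is the middle locus and the order is r – h – fl.
Crossovers in the h–fl interval produce the single-crossover classes fl+ h+ r and fl h r+ (110 + 143 = 253) plus the double crossovers (30).
RF(h–fl) = (253 + 30) / 1368 = 283/1368 = 0.2069 → 20.7 m.u.

20.7 m.u.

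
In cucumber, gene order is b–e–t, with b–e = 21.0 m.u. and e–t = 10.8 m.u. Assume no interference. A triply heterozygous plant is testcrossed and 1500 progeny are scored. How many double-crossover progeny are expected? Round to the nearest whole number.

Map distances give recombination frequencies of 0.210 and 0.108 for the two intervals.
With no interference, expected double-crossover frequency = 0.210 × 0.108 = 0.02268.
Expected number = 0.02268 × 1500 = 34.02 ≈ 34.

34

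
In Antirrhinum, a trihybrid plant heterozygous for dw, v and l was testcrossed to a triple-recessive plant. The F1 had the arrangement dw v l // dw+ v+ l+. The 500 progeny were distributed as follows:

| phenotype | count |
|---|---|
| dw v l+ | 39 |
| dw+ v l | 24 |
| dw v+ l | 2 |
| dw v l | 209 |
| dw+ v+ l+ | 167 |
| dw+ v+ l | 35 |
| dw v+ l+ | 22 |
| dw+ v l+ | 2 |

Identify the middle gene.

v

The two rarest classes, dw v+ l and dw+ v l+, are the double crossovers. Comparing them with the parentals, only the v allele has switched, so v is the middle locus and the order is dw – v – l.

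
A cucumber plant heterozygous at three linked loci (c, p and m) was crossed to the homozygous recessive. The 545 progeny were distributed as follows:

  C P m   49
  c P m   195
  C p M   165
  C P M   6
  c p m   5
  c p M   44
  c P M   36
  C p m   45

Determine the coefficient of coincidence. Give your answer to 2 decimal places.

0.63

The two most frequent reciprocal classes, C p M and c P m, are the parental types, so the F1 was C p M / c P m.
The two rarest classes, C P M and c p m, are the double crossovers. Comparing them with the parentals, only the p allele has switched, so p is the middle locus and the order is m – p – c.
m–p: (81 + 11)/545 = 0.1688; p–c: (93 + 11)/545 = 0.1908.
Expected DCO frequency = 0.1688 × 0.1908 ≈ 0.03221; observed = 11/545 ≈ 0.02018.
Coefficient of coincidence = 0.02018/0.03221 ≈ 0.63.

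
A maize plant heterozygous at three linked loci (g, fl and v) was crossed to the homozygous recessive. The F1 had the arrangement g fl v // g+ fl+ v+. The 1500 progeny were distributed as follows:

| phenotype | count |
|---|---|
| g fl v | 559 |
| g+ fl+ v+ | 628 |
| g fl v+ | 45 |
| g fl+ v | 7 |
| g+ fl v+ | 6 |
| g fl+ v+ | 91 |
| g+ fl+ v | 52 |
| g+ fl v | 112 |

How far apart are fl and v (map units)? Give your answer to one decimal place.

The two rarest classes, g fl+ v and g+ fl v+, are the double crossovers. Comparing them with the parentals, only the fl allele has switched, so fl is the middle locus and the order is g – fl – v.
Crossovers in the fl–v interval produce the single-crossover classes g fl v+ and g+ fl+ v (45 + 52 = 97) plus the double crossovers (13).
RF(fl–v) = (97 + 13) / 1500 = 110/1500 = 0.0733 → 7.3 map units.

7.3 map units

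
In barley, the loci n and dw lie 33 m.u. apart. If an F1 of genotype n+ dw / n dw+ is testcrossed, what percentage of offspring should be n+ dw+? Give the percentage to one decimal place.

A map distance of 33 m.u. corresponds to a recombination frequency of 0.330.
The F1 is n+ dw / n dw+, so n+ dw+ is a recombinant gamete class with expected frequency r/2 = 0.330/2 = 0.1650.
That is 0.1650 = 16.5% of the progeny.

16.5%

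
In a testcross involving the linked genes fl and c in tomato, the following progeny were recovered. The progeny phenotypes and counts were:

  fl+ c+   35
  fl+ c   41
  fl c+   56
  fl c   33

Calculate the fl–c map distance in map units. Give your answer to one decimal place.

The two most frequent classes, fl+ c (41) and fl c+ (56), are the parental types, so the F1 was fl+ c / fl c+.
The recombinant classes are fl+ c+ and fl c: 35 + 33 = 68.
Recombination frequency = 68/165 = 0.4121 ≈ 41.2%, i.e. 41.2 map units.

41.2 map units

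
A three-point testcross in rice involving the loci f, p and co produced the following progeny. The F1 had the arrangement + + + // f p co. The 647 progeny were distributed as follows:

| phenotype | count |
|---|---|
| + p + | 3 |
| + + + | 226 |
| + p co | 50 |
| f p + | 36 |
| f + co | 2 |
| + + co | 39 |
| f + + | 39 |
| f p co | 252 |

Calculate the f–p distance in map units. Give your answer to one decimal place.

14.5 map units

The two rarest classes, + p + and f + co, are the double crossovers. Comparing them with the parentals, only the p allele has switched, so p is the middle locus and the order is f – p – co.
Crossovers in the f–p interval produce the single-crossover classes f + + and + p co (39 + 50 = 89) plus the double crossovers (5).
RF(f–p) = (89 + 5) / 647 = 94/647 = 0.1453 → 14.5 map units.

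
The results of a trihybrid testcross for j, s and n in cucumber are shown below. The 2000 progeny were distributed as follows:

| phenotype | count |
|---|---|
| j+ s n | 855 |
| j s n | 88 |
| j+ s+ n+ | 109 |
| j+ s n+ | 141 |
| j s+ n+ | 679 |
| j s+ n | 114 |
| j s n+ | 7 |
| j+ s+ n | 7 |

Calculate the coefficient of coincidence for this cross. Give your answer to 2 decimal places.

0.49

The two most frequent reciprocal classes, j s+ n+ and j+ s n, are the parental types, so the F1 was j s+ n+ / j+ s n.
The two rarest classes, j s n+ and j+ s+ n, are the double crossovers. Comparing them with the parentals, only the s allele has switched, so s is the middle locus and the order is j – s – n.
j–s: (197 + 14)/2000 = 0.1055; s–n: (255 + 14)/2000 = 0.1345.
Expected DCO frequency = 0.1055 × 0.1345 ≈ 0.01419; observed = 14/2000 ≈ 0.00700.
Coefficient of coincidence = 0.00700/0.01419 ≈ 0.49.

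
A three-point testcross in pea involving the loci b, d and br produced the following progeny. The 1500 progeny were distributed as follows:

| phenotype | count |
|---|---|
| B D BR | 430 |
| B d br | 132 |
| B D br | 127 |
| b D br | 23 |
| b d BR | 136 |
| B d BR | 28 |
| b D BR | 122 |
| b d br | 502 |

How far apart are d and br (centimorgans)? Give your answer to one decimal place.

The two most frequent reciprocal classes, B D BR and b d br, are the parental types, so the F1 was B D BR / b d br.
The two rarest classes, B d BR and b D br, are the double crossovers. Comparing them with the parentals, only the d allele has switched, so d is the middle locus and the order is br – d – b.
Crossovers in the br–d interval produce the single-crossover classes B D br and b d BR (127 + 136 = 263) plus the double crossovers (51).
RF(br–d) = (263 + 51) / 1500 = 314/1500 = 0.2093 → 20.9 centimorgans.

20.9 centimorgans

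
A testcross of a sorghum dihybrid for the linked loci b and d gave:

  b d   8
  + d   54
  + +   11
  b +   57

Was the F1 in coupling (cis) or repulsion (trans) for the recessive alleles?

The two most frequent classes are + d (54) and b + (57); these are the parental (non-recombinant) types.
So the F1 carried + d on one chromosome and b + on the other — the recessive alleles are on opposite chromosomes (trans / repulsion).

trans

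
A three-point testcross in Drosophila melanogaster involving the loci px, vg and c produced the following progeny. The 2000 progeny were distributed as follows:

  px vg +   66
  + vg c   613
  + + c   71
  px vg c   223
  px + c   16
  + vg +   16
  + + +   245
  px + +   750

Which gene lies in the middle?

c

The two most frequent reciprocal classes, px + + and + vg c, are the parental types, so the F1 was px + + / + vg c.
The two rarest classes, px + c and + vg +, are the double crossovers. Comparing them with the parentals, only the c allele has switched, so c is the middle locus and the order is vg – c – px.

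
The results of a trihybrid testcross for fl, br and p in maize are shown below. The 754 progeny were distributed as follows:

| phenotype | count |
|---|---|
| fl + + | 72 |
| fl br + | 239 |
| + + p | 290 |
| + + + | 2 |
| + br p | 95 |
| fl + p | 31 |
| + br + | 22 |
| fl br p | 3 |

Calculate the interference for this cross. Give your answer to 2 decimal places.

The two most frequent reciprocal classes, fl br + and + + p, are the parental types, so the F1 was fl br + / + + p.
The two rarest classes, fl br p and + + +, are the double crossovers. Comparing them with the parentals, only the p allele has switched, so p is the middle locus and the order is br – p – fl.
br–p: (167 + 5)/754 = 0.2281; p–fl: (53 + 5)/754 = 0.0769.
Expected DCO frequency = 0.2281 × 0.0769 ≈ 0.01754; observed = 5/754 ≈ 0.00663.
Coefficient of coincidence = 0.00663/0.01754 ≈ 0.38; interference = 1 − 0.38 = 0.62.

0.62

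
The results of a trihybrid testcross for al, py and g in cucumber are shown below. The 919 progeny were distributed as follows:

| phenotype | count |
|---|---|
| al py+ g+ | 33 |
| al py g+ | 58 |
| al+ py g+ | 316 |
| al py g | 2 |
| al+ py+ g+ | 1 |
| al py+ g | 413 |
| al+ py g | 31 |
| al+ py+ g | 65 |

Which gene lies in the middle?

The two most frequent reciprocal classes, al+ py g+ and al py+ g, are the parental types, so the F1 was al+ py g+ / al py+ g.
The two rarest classes, al+ py+ g+ and al py g, are the double crossovers. Comparing them with the parentals, only the py allele has switched, so py is the middle locus and the order is al – py – g.

py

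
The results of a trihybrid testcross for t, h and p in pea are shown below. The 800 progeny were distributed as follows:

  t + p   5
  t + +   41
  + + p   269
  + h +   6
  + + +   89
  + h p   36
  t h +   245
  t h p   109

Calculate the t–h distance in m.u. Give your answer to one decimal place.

The two most frequent reciprocal classes, t h + and + + p, are the parental types, so the F1 was t h + / + + p.
The two rarest classes, + h + and t + p, are the double crossovers. Comparing them with the parentals, only the t allele has switched, so t is the middle locus and the order is p – t – h.
Crossovers in the t–h interval produce the single-crossover classes t + + and + h p (41 + 36 = 77) plus the double crossovers (11).
RF(t–h) = (77 + 11) / 800 = 88/800 = 0.1100 → 11.0 m.u.

11.0 m.u.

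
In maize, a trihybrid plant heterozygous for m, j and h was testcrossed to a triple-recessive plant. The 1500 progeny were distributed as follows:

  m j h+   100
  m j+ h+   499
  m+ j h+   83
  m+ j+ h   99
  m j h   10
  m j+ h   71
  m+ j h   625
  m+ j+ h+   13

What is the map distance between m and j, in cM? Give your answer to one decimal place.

14.8 cM

The two most frequent reciprocal classes, m j+ h+ and m+ j h, are the parental types, so the F1 was m j+ h+ / m+ j h.
The two rarest classes, m+ j+ h+ and m j h, are the double crossovers. Comparing them with the parentals, only the m allele has switched, so m is the middle locus and the order is h – m – j.
Crossovers in the m–j interval produce the single-crossover classes m j h+ and m+ j+ h (100 + 99 = 199) plus the double crossovers (23).
RF(m–j) = (199 + 23) / 1500 = 222/1500 = 0.1480 → 14.8 cM.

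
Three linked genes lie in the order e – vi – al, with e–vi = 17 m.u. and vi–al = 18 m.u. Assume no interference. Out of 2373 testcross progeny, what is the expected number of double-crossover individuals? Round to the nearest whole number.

73

Map distances give recombination frequencies of 0.170 and 0.180 for the two intervals.
With no interference, expected double-crossover frequency = 0.170 × 0.180 = 0.03060.
Expected number = 0.03060 × 2373 = 72.61 ≈ 73.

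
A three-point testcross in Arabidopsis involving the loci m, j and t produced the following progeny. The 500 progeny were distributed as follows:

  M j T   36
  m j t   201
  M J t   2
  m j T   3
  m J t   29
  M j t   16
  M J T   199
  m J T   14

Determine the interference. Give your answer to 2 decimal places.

The two most frequent reciprocal classes, m j t and M J T, are the parental types, so the F1 was m j t / M J T.
The two rarest classes, m j T and M J t, are the double crossovers. Comparing them with the parentals, only the t allele has switched, so t is the middle locus and the order is m – t – j.
m–t: (30 + 5)/500 = 0.0700; t–j: (65 + 5)/500 = 0.1400.
Expected DCO frequency = 0.0700 × 0.1400 ≈ 0.00980; observed = 5/500 ≈ 0.01000.
Coefficient of coincidence = 0.01000/0.00980 ≈ 1.02; interference = 1 − 1.02 = -0.02.

-0.02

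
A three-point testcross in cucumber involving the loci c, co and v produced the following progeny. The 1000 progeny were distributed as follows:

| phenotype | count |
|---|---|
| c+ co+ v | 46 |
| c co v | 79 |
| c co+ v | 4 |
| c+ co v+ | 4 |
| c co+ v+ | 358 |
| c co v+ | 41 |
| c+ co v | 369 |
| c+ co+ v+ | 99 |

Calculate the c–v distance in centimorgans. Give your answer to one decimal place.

The two most frequent reciprocal classes, c+ co v and c co+ v+, are the parental types, so the F1 was c+ co v / c co+ v+.
The two rarest classes, c+ co v+ and c co+ v, are the double crossovers. Comparing them with the parentals, only the v allele has switched, so v is the middle locus and the order is c – v – co.
Crossovers in the c–v interval produce the single-crossover classes c co v and c+ co+ v+ (79 + 99 = 178) plus the double crossovers (8).
RF(c–v) = (178 + 8) / 1000 = 186/1000 = 0.1860 → 18.6 centimorgans.

18.6 centimorgans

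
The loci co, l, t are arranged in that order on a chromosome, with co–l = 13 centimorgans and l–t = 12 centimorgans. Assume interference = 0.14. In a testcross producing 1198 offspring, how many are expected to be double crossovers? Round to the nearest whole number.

Map distances give recombination frequencies of 0.130 and 0.120 for the two intervals.
With interference 0.14 (so coincidence = 0.86), expected double-crossover frequency = 0.130 × 0.120 × 0.86 = 0.01342.
Expected number = 0.01342 × 1198 = 16.07 ≈ 16.

16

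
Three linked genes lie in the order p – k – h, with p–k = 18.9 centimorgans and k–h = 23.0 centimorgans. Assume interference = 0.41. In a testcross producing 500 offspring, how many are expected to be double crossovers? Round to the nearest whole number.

13

Map distances give recombination frequencies of 0.189 and 0.230 for the two intervals.
With interference 0.41 (so coincidence = 0.59), expected double-crossover frequency = 0.189 × 0.230 × 0.59 = 0.02565.
Expected number = 0.02565 × 500 = 12.82 ≈ 13.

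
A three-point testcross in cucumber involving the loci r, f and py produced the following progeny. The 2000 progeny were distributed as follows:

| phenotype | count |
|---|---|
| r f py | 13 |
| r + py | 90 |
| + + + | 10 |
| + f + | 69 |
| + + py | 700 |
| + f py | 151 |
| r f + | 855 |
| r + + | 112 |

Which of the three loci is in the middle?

The two most frequent reciprocal classes, r f + and + + py, are the parental types, so the F1 was r f + / + + py.
The two rarest classes, r f py and + + +, are the double crossovers. Comparing them with the parentals, only the py allele has switched, so py is the middle locus and the order is r – py – f.

py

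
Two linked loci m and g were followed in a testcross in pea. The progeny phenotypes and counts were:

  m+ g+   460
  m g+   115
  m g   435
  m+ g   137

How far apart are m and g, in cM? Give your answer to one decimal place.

22.0 cM

The two most frequent classes, m+ g+ (460) and m g (435), are the parental types, so the F1 was m+ g+ / m g.
The recombinant classes are m+ g and m g+: 137 + 115 = 252.
Recombination frequency = 252/1147 = 0.2197 ≈ 22.0%, i.e. 22.0 cM.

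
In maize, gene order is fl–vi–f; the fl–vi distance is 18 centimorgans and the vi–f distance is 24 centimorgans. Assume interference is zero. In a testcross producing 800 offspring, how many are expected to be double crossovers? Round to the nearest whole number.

35

Map distances give recombination frequencies of 0.180 and 0.240 for the two intervals.
With no interference, expected double-crossover frequency = 0.180 × 0.240 = 0.04320.
Expected number = 0.04320 × 800 = 34.56 ≈ 35.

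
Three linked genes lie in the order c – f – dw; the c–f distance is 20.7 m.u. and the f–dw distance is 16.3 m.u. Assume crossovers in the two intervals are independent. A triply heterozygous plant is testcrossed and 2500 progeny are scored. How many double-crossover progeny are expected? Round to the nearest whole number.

Map distances give recombination frequencies of 0.207 and 0.163 for the two intervals.
With no interference, expected double-crossover frequency = 0.207 × 0.163 = 0.03374.
Expected number = 0.03374 × 2500 = 84.35 ≈ 84.

84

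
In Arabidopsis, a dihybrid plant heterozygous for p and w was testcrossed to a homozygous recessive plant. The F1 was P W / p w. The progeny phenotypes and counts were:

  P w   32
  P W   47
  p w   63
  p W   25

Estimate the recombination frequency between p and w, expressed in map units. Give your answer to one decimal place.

34.1 map units

The recombinant classes are P w and p W: 32 + 25 = 57.
Recombination frequency = 57/167 = 0.3413 ≈ 34.1%, i.e. 34.1 map units.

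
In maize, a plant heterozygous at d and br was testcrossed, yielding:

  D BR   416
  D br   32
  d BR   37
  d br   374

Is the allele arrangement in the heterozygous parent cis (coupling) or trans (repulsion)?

cis

The two most frequent classes are D BR (416) and d br (374); these are the parental (non-recombinant) types.
So the F1 carried D BR on one chromosome and d br on the other — the recessive alleles are on the same chromosome (cis / coupling).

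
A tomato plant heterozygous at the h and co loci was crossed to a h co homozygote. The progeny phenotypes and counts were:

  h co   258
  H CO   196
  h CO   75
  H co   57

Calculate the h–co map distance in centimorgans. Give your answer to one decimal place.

The two most frequent classes, H CO (196) and h co (258), are the parental types, so the F1 was H CO / h co.
The recombinant classes are H co and h CO: 57 + 75 = 132.
Recombination frequency = 132/586 = 0.2253 ≈ 22.5%, i.e. 22.5 centimorgans.

22.5 centimorgans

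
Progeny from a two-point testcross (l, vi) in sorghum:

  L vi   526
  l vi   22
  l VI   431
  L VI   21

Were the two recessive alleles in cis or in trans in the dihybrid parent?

The two most frequent classes are L vi (526) and l VI (431); these are the parental (non-recombinant) types.
So the F1 carried L vi on one chromosome and l VI on the other — the recessive alleles are on opposite chromosomes (trans / repulsion).

trans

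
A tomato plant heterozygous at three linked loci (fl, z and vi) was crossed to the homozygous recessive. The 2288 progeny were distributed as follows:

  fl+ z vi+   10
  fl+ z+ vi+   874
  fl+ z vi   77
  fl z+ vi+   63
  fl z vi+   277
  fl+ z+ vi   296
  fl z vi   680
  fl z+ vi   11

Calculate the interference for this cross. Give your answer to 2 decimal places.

0.50

The two most frequent reciprocal classes, fl z vi and fl+ z+ vi+, are the parental types, so the F1 was fl z vi / fl+ z+ vi+.
The two rarest classes, fl z+ vi and fl+ z vi+, are the double crossovers. Comparing them with the parentals, only the z allele has switched, so z is the middle locus and the order is fl – z – vi.
fl–z: (140 + 21)/2288 = 0.0704; z–vi: (573 + 21)/2288 = 0.2596.
Expected DCO frequency = 0.0704 × 0.2596 ≈ 0.01828; observed = 21/2288 ≈ 0.00918.
Coefficient of coincidence = 0.00918/0.01828 ≈ 0.50; interference = 1 − 0.50 = 0.50.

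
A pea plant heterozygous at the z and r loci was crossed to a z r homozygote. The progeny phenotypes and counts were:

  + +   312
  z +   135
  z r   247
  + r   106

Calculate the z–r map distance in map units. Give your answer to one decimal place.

30.1 map units

The two most frequent classes, + + (312) and z r (247), are the parental types, so the F1 was + + / z r.
The recombinant classes are + r and z +: 106 + 135 = 241.
Recombination frequency = 241/800 = 0.3013 ≈ 30.1%, i.e. 30.1 map units.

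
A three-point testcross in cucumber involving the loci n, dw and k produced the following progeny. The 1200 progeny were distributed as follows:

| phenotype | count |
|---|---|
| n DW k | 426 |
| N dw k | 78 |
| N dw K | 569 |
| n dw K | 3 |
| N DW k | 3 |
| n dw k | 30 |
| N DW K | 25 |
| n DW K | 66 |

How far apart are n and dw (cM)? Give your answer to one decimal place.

5.1 cM

The two most frequent reciprocal classes, n DW k and N dw K, are the parental types, so the F1 was n DW k / N dw K.
The two rarest classes, N DW k and n dw K, are the double crossovers. Comparing them with the parentals, only the n allele has switched, so n is the middle locus and the order is dw – n – k.
Crossovers in the dw–n interval produce the single-crossover classes n dw k and N DW K (30 + 25 = 55) plus the double crossovers (6).
RF(dw–n) = (55 + 6) / 1200 = 61/1200 = 0.0508 → 5.1 cM.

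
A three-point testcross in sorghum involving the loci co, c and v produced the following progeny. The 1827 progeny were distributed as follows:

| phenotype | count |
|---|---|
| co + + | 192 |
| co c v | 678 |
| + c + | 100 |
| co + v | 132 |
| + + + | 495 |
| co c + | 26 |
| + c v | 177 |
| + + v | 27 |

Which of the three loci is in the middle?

v

The two most frequent reciprocal classes, + + + and co c v, are the parental types, so the F1 was + + + / co c v.
The two rarest classes, + + v and co c +, are the double crossovers. Comparing them with the parentals, only the v allele has switched, so v is the middle locus and the order is co – v – c.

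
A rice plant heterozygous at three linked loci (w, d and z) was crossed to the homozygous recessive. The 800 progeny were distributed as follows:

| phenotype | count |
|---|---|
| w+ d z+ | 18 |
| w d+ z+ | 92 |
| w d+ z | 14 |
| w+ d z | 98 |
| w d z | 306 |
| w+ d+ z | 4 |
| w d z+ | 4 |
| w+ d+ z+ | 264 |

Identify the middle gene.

The two most frequent reciprocal classes, w d z and w+ d+ z+, are the parental types, so the F1 was w d z / w+ d+ z+.
The two rarest classes, w d z+ and w+ d+ z, are the double crossovers. Comparing them with the parentals, only the z allele has switched, so z is the middle locus and the order is d – z – w.

z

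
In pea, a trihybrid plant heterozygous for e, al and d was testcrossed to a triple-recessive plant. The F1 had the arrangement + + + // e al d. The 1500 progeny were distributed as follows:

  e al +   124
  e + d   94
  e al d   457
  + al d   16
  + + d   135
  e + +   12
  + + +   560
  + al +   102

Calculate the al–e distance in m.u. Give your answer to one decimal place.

14.9 m.u.

The two rarest classes, e + + and + al d, are the double crossovers. Comparing them with the parentals, only the e allele has switched, so e is the middle locus and the order is al – e – d.
Crossovers in the al–e interval produce the single-crossover classes + al + and e + d (102 + 94 = 196) plus the double crossovers (28).
RF(al–e) = (196 + 28) / 1500 = 224/1500 = 0.1493 → 14.9 m.u.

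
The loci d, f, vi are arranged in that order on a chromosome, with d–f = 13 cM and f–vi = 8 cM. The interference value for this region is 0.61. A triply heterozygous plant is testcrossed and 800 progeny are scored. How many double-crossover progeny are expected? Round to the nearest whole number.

Map distances give recombination frequencies of 0.130 and 0.080 for the two intervals.
With interference 0.61 (so coincidence = 0.39), expected double-crossover frequency = 0.130 × 0.080 × 0.39 = 0.00406.
Expected number = 0.00406 × 800 = 3.24 ≈ 3.

3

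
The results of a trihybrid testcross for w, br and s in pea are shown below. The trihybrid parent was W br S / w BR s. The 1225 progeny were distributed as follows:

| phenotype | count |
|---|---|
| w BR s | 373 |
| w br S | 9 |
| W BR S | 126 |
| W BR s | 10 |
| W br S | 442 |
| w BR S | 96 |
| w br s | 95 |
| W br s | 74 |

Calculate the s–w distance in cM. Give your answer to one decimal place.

The two rarest classes, w br S and W BR s, are the double crossovers. Comparing them with the parentals, only the w allele has switched, so w is the middle locus and the order is s – w – br.
Crossovers in the s–w interval produce the single-crossover classes W br s and w BR S (74 + 96 = 170) plus the double crossovers (19).
RF(s–w) = (170 + 19) / 1225 = 189/1225 = 0.1543 → 15.4 cM.

15.4 cM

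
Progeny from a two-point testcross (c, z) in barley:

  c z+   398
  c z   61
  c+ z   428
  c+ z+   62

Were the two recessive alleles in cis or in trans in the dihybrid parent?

The two most frequent classes are c+ z (428) and c z+ (398); these are the parental (non-recombinant) types.
So the F1 carried c+ z on one chromosome and c z+ on the other — the recessive alleles are on opposite chromosomes (trans / repulsion).

trans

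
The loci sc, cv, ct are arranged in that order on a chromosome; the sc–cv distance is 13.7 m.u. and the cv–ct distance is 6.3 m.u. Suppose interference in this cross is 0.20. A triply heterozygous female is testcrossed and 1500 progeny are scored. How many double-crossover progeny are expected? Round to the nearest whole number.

Map distances give recombination frequencies of 0.137 and 0.063 for the two intervals.
With interference 0.20 (so coincidence = 0.80), expected double-crossover frequency = 0.137 × 0.063 × 0.80 = 0.00690.
Expected number = 0.00690 × 1500 = 10.36 ≈ 10.

10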